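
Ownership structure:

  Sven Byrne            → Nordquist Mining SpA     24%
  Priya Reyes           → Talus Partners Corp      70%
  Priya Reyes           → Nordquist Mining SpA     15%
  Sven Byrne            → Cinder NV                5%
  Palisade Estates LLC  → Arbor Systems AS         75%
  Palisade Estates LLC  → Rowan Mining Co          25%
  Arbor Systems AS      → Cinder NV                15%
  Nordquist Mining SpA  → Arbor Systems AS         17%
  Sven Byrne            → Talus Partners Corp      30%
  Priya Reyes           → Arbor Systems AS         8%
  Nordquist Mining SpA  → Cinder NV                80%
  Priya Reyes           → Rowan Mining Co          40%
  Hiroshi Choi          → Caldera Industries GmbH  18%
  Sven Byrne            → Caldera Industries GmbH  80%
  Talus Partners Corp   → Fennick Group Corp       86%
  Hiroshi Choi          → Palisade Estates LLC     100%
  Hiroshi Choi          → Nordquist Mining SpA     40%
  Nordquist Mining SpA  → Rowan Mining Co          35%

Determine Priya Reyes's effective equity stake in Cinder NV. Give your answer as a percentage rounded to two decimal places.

Priya reaches Cinder along 3 paths.
Via Nordquist: 15% × 80% = 12%.
Via Nordquist → Arbor: 15% × 17% × 15% = 0.3825%.
Via Arbor: 8% × 15% = 1.2%.
Total: 12% + 0.3825% + 1.2% = 13.5825%.
Rounded: 13.58%.

13.58%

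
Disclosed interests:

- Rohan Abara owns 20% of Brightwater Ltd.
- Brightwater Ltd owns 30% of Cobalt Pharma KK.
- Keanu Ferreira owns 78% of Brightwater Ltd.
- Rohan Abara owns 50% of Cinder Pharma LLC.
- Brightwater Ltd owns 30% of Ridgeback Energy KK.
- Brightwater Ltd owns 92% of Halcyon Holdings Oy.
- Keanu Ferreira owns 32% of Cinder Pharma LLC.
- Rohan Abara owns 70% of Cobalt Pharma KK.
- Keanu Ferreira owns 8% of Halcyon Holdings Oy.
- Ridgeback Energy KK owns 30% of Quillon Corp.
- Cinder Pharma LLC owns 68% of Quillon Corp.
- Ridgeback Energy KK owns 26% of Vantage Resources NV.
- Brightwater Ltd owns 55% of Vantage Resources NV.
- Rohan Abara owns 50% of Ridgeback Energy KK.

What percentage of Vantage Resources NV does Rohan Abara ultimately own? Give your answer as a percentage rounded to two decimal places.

25.56%

Rohan reaches Vantage along 3 paths.
Via Brightwater → Ridgeback: 20% × 30% × 26% = 1.56%.
Via Ridgeback: 50% × 26% = 13%.
Via Brightwater: 20% × 55% = 11%.
Total: 1.56% + 13% + 11% = 25.56%.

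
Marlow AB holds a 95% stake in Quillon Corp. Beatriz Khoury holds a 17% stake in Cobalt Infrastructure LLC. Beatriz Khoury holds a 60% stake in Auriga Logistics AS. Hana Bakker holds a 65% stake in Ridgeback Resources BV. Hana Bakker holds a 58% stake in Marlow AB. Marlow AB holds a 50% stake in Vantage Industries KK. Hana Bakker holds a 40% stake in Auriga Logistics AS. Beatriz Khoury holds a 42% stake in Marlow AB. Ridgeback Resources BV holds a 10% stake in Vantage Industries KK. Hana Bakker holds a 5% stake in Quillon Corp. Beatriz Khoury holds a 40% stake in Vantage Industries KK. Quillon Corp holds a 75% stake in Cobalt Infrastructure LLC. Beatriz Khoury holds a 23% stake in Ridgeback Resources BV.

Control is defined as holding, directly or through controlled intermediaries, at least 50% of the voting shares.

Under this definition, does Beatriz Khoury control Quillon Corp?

No

Beatriz holds 60% of Auriga, so Beatriz controls Auriga.
Neither Beatriz nor any entity Beatriz controls holds any voting interest in Quillon.
So Beatriz does not control Quillon.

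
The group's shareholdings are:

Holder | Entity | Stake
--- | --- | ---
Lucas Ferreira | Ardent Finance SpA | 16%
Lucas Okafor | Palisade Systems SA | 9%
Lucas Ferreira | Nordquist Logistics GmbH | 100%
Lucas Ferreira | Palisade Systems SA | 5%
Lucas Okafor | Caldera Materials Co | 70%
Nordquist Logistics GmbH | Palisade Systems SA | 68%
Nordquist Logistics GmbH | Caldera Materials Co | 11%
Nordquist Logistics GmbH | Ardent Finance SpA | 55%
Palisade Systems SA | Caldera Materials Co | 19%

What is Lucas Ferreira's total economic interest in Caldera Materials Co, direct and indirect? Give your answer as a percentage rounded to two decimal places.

24.87%

Lucas Ferreira reaches Caldera along 3 paths.
Via Nordquist: 100% × 11% = 11%.
Via Palisade: 5% × 19% = 0.95%.
Via Nordquist → Palisade: 100% × 68% × 19% = 12.92%.
Total: 11% + 0.95% + 12.92% = 24.87%.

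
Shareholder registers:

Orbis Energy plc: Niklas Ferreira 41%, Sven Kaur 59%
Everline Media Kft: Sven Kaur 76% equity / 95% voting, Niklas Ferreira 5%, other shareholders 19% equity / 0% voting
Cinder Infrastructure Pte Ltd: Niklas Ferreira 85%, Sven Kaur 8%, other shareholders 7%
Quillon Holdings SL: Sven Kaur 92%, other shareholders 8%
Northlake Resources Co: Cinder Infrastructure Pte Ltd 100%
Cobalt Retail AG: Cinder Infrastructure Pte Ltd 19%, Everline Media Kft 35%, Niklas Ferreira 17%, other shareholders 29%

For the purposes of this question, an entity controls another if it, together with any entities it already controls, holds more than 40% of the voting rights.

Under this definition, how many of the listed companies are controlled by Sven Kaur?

3

Sven holds 59% of Orbis, so Sven controls Orbis.
Sven holds 95% of Everline, so Sven controls Everline.
Sven holds 92% of Quillon, so Sven controls Quillon.
No other company's threshold is met.
Sven controls 3 companies.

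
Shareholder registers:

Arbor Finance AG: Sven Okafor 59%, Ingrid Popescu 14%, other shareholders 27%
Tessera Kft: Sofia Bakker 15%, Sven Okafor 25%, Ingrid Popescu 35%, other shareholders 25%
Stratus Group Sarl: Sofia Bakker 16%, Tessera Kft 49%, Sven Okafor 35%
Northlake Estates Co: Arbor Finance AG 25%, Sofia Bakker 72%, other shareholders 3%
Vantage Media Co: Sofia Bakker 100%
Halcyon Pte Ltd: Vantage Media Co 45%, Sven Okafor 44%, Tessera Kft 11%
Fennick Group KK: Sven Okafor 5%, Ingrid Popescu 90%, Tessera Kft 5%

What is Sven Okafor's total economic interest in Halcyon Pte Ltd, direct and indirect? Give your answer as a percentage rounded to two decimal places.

Sven reaches Halcyon along 2 paths.
Direct stake: 44% = 44%.
Via Tessera: 25% × 11% = 2.75%.
Total: 44% + 2.75% = 46.75%.

46.75%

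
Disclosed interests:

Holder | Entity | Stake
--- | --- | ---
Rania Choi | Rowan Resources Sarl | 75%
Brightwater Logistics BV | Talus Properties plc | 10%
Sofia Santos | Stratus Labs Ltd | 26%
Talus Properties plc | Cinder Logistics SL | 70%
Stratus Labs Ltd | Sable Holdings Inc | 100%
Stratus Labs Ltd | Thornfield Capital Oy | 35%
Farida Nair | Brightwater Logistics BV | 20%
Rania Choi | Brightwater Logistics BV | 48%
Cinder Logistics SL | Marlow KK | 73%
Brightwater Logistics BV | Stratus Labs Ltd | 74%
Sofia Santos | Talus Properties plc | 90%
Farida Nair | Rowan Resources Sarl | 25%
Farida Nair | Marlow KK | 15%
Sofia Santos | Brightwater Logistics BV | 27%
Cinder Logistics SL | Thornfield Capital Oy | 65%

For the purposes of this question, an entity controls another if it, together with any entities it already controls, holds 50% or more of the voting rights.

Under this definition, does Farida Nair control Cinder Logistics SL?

Farida's largest direct stake is 25% in Rowan, which does not meet the threshold, so Farida controls no company.
Neither Farida nor any entity Farida controls holds any voting interest in Cinder.
So Farida does not control Cinder.

No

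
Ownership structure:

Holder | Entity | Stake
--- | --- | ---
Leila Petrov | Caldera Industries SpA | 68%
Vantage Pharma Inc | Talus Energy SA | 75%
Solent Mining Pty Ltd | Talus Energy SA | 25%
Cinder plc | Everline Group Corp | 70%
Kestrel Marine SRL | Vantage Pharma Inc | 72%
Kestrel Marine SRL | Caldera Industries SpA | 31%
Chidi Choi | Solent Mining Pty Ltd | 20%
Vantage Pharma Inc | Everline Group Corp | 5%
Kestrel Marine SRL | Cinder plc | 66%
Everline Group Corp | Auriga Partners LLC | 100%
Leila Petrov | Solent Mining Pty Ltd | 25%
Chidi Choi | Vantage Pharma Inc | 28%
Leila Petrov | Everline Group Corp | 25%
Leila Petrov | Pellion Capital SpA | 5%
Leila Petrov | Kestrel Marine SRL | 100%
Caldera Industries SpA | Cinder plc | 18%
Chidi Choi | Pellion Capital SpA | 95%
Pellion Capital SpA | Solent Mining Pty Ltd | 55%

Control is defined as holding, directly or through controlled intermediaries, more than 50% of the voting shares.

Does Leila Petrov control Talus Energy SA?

Yes

Leila holds 100% of Kestrel, so Leila controls Kestrel.
Kestrel holds 72% of Vantage, so Leila controls Vantage.
Vantage holds 75% of Talus, so Leila controls Talus.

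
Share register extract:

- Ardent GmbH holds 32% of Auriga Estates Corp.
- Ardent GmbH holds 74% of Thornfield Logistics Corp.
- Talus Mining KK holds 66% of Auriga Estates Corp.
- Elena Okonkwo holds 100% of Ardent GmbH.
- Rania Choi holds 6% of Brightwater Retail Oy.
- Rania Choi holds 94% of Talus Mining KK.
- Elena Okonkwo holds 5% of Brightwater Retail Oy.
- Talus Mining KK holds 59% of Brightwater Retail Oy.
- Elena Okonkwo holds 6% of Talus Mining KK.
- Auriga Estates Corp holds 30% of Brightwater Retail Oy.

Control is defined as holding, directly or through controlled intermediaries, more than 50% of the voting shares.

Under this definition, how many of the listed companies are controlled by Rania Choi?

3

Rania holds 94% of Talus, so Rania controls Talus.
Talus holds 66% of Auriga, so Rania controls Auriga.
Rania and Talus and Auriga together hold 6% + 59% + 30% = 95% of Brightwater, so Rania controls Brightwater.
No other company's threshold is met.
Rania controls 3 companies.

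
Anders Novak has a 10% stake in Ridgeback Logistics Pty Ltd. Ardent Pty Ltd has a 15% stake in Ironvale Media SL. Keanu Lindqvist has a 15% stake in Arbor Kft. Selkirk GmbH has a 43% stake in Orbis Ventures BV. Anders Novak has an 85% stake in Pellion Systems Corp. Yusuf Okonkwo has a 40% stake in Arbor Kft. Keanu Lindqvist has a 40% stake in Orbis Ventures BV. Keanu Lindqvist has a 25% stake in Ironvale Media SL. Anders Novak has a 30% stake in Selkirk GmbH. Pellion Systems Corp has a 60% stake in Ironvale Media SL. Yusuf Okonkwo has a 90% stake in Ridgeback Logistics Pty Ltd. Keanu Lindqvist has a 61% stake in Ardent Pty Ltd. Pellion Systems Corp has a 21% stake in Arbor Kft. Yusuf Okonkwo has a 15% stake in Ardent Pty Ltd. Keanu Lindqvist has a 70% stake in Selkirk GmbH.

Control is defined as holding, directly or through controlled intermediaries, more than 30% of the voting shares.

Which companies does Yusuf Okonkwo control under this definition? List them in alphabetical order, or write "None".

Yusuf holds 40% of Arbor, so Yusuf controls Arbor.
Yusuf holds 90% of Ridgeback, so Yusuf controls Ridgeback.
No other company's threshold is met.

Arbor Kft, Ridgeback Logistics Pty Ltd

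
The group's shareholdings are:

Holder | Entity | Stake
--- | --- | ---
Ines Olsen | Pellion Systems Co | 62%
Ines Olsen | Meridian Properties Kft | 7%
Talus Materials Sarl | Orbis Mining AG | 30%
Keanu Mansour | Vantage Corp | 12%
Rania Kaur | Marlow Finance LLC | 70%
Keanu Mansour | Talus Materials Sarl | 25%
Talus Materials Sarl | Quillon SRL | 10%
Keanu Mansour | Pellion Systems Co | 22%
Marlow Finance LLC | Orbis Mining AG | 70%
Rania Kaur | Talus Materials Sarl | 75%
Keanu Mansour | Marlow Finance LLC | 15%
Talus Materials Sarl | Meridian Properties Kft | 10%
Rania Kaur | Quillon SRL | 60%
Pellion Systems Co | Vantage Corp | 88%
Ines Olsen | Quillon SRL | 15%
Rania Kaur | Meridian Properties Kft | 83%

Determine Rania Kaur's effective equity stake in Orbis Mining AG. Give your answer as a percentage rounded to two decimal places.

71.50%

Rania reaches Orbis along 2 paths.
Via Marlow: 70% × 70% = 49%.
Via Talus: 75% × 30% = 22.5%.
Total: 49% + 22.5% = 71.5%.
Rounded: 71.50%.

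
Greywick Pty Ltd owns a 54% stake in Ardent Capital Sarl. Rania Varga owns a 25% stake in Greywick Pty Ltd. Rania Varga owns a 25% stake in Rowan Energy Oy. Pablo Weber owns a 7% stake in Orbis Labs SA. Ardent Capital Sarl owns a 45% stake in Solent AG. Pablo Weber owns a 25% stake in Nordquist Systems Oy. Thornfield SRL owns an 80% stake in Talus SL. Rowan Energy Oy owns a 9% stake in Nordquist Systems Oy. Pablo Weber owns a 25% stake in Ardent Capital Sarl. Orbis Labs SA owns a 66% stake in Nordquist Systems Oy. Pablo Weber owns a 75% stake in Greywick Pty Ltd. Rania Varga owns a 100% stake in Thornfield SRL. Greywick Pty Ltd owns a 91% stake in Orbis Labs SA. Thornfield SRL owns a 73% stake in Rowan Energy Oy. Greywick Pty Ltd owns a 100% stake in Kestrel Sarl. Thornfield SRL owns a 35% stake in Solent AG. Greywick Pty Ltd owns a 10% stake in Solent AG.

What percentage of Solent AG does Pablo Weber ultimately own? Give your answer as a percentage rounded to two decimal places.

Pablo reaches Solent along 3 paths.
Via Greywick: 75% × 10% = 7.5%.
Via Greywick → Ardent: 75% × 54% × 45% = 18.225%.
Via Ardent: 25% × 45% = 11.25%.
Total: 7.5% + 18.225% + 11.25% = 36.975%.
Rounded: 36.98%.

36.98%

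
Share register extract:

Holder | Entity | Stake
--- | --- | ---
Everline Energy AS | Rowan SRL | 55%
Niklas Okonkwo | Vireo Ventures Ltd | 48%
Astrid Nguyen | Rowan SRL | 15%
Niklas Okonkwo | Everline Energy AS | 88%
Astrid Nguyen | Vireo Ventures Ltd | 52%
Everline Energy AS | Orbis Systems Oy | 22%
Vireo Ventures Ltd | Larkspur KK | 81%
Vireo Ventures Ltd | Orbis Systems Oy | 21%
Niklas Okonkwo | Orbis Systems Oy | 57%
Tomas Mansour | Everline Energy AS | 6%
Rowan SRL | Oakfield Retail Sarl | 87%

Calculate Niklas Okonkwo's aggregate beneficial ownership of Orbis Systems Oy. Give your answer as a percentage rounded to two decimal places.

Niklas reaches Orbis along 3 paths.
Via Everline: 88% × 22% = 19.36%.
Via Vireo: 48% × 21% = 10.08%.
Direct stake: 57% = 57%.
Total: 19.36% + 10.08% + 57% = 86.44%.

86.44%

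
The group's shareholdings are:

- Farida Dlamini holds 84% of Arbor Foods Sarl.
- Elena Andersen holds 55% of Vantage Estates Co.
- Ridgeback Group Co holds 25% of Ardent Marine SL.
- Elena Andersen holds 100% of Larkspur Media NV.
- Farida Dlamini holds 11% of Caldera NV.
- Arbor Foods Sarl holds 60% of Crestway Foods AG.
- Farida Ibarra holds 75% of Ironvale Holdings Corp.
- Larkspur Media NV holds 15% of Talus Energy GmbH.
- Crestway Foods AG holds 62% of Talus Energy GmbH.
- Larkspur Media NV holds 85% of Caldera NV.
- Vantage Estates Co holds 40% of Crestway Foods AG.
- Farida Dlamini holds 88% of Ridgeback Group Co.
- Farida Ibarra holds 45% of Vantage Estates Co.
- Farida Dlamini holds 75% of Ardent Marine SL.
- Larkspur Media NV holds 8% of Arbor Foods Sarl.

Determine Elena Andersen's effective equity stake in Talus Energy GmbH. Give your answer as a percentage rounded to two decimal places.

Elena reaches Talus along 3 paths.
Via Larkspur: 100% × 15% = 15%.
Via Vantage → Crestway: 55% × 40% × 62% = 13.64%.
Via Larkspur → Arbor → Crestway: 100% × 8% × 60% × 62% = 2.976%.
Total: 15% + 13.64% + 2.976% = 31.616%.
Rounded: 31.62%.

31.62%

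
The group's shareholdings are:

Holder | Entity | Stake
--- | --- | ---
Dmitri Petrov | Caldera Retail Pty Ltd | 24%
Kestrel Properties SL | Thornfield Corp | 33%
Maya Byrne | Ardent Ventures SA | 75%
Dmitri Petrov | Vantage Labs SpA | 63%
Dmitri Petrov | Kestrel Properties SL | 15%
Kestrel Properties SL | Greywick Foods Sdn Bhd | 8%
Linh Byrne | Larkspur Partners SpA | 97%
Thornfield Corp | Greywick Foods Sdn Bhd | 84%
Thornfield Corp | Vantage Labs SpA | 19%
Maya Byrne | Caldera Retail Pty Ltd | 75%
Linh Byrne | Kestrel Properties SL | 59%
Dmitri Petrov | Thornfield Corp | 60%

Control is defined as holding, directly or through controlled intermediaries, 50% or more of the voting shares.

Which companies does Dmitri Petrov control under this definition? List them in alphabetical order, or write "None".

Greywick Foods Sdn Bhd, Thornfield Corp, Vantage Labs SpA

Dmitri holds 60% of Thornfield, so Dmitri controls Thornfield.
Thornfield holds 84% of Greywick, so Dmitri controls Greywick.
Dmitri and Thornfield together hold 63% + 19% = 82% of Vantage, so Dmitri controls Vantage.
No other company's threshold is met.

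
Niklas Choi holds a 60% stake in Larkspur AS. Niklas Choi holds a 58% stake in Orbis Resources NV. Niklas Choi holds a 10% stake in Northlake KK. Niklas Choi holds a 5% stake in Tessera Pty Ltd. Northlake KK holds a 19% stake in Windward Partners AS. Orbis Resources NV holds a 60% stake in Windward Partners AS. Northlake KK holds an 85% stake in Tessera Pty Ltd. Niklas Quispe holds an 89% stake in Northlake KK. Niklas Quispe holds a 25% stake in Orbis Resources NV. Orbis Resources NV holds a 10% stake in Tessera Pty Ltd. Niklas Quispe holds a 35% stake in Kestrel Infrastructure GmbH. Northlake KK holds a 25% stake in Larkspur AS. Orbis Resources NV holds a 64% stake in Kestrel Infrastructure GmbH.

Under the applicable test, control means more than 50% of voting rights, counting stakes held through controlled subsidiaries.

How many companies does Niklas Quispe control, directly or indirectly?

2

Niklas Quispe holds 89% of Northlake, so Niklas Quispe controls Northlake.
Northlake holds 85% of Tessera, so Niklas Quispe controls Tessera.
No other company's threshold is met.
Niklas Quispe controls 2 companies.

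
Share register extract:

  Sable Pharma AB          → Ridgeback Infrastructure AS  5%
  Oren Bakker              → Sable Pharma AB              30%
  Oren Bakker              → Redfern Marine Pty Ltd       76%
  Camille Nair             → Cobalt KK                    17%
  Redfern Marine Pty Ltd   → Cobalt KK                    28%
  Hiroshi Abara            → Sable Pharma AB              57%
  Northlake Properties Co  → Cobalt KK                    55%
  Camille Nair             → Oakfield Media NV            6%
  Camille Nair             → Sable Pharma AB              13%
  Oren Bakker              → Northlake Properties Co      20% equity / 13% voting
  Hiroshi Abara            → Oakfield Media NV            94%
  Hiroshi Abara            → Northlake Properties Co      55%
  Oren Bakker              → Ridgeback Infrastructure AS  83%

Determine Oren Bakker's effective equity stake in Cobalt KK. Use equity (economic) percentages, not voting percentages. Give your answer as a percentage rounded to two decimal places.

32.28%

Oren reaches Cobalt along 2 paths.
Via Redfern: 76% × 28% = 21.28%.
Via Northlake: 20% × 55% = 11%.
Total: 21.28% + 11% = 32.28%.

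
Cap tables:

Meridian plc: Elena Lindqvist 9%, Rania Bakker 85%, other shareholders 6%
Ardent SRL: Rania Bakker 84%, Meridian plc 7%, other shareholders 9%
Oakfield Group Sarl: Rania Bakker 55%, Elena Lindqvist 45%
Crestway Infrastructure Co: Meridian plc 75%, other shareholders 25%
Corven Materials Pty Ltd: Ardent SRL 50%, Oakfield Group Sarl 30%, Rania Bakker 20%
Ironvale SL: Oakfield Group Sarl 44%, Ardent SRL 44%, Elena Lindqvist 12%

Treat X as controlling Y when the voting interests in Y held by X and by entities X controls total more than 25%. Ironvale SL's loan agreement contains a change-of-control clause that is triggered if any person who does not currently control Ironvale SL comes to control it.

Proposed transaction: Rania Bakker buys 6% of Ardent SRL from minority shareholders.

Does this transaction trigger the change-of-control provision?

No

The purchase changes only Rania's holdings, so Rania is the only person who could newly come to control Ironvale.
Rania holds 55% of Oakfield, so Rania controls Oakfield.
Rania holds 85% of Meridian, so Rania controls Meridian.
Rania and Meridian together hold 84% + 7% = 91% of Ardent, so Rania controls Ardent.
Oakfield and Ardent together hold 44% + 44% = 88% of Ironvale, so Rania controls Ironvale.
So Rania already controls Ironvale before the transaction.
After the purchase, Rania's direct stake in Ardent rises to 84% + 6% = 90%.
Rania controlled Ironvale already, so this is not a new person acquiring control; every other person's position is unchanged or reduced.
No new person acquires control, so the clause is not triggered.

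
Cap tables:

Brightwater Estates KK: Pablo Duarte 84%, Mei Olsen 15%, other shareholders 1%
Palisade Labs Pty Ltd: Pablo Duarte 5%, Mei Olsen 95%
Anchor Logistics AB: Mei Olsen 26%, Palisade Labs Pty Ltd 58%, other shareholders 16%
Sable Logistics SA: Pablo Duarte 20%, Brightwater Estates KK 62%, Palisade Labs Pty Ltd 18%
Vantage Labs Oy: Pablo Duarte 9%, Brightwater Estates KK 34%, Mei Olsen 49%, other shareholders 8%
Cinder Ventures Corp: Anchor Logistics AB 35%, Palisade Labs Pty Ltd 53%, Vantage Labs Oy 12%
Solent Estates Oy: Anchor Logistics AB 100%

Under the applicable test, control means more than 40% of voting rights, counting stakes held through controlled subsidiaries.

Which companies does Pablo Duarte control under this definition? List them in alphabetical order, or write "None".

Brightwater Estates KK, Sable Logistics SA, Vantage Labs Oy

Pablo holds 84% of Brightwater, so Pablo controls Brightwater.
Pablo and Brightwater together hold 20% + 62% = 82% of Sable, so Pablo controls Sable.
Pablo and Brightwater together hold 9% + 34% = 43% of Vantage, so Pablo controls Vantage.
No other company's threshold is met.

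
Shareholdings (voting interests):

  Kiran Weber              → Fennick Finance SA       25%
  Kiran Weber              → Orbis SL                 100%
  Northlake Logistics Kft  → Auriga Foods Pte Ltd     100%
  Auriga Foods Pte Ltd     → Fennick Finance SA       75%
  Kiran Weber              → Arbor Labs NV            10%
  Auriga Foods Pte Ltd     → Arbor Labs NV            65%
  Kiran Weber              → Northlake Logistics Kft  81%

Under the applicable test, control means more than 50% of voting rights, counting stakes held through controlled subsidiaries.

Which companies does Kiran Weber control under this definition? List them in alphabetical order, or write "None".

Kiran holds 81% of Northlake, so Kiran controls Northlake.
Kiran holds 100% of Orbis, so Kiran controls Orbis.
Northlake holds 100% of Auriga, so Kiran controls Auriga.
Kiran and Auriga together hold 10% + 65% = 75% of Arbor, so Kiran controls Arbor.
Kiran and Auriga together hold 25% + 75% = 100% of Fennick, so Kiran controls Fennick.

Arbor Labs NV, Auriga Foods Pte Ltd, Fennick Finance SA, Northlake Logistics Kft, Orbis SL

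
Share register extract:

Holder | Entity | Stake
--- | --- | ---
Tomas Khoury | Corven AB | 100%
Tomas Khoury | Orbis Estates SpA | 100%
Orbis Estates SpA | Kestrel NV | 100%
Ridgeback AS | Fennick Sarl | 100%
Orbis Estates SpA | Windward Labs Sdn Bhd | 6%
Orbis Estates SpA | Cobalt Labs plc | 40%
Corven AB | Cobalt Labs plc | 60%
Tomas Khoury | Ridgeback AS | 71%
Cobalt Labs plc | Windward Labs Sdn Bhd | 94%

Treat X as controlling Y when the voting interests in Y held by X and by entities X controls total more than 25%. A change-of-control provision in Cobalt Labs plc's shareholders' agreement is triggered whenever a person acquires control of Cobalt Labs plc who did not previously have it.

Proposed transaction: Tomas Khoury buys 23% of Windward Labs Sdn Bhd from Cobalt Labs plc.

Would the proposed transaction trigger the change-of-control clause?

The purchase adds only to Tomas's holdings (Cobalt's stake shrinks), so Tomas is the only person who could newly come to control Cobalt.
Tomas holds 100% of Orbis, so Tomas controls Orbis.
Tomas holds 100% of Corven, so Tomas controls Corven.
Orbis and Corven together hold 40% + 60% = 100% of Cobalt, so Tomas controls Cobalt.
So Tomas already controls Cobalt before the transaction.
After the purchase, Tomas holds 23% of Windward directly, and Cobalt's stake falls to 71%.
Tomas controlled Cobalt already, so this is not a new person acquiring control; every other person's position is unchanged or reduced.
No new person acquires control, so the clause is not triggered.

No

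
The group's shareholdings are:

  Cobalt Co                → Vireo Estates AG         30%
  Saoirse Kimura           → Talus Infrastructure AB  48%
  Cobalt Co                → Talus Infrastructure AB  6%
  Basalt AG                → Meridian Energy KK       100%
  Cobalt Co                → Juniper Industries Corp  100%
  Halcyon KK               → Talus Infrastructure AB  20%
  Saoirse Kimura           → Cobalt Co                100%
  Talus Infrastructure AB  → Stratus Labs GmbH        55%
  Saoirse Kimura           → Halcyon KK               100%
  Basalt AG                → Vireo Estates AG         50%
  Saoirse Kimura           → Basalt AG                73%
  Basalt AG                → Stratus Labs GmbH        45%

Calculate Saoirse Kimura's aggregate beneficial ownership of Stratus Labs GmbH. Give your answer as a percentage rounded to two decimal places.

73.55%

Saoirse reaches Stratus along 4 paths.
Via Cobalt → Talus: 100% × 6% × 55% = 3.3%.
Via Talus: 48% × 55% = 26.4%.
Via Halcyon → Talus: 100% × 20% × 55% = 11%.
Via Basalt: 73% × 45% = 32.85%.
Total: 3.3% + 26.4% + 11% + 32.85% = 73.55%.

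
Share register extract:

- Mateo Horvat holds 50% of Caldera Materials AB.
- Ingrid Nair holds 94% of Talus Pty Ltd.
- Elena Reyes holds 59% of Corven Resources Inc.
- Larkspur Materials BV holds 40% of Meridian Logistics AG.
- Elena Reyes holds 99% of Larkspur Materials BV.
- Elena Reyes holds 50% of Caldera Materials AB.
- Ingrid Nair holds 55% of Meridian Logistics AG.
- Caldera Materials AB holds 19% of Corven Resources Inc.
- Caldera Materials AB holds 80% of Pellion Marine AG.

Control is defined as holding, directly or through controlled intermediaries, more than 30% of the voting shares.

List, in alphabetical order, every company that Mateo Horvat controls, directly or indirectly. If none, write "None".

Mateo holds 50% of Caldera, so Mateo controls Caldera.
Caldera holds 80% of Pellion, so Mateo controls Pellion.
No other company's threshold is met.

Caldera Materials AB, Pellion Marine AG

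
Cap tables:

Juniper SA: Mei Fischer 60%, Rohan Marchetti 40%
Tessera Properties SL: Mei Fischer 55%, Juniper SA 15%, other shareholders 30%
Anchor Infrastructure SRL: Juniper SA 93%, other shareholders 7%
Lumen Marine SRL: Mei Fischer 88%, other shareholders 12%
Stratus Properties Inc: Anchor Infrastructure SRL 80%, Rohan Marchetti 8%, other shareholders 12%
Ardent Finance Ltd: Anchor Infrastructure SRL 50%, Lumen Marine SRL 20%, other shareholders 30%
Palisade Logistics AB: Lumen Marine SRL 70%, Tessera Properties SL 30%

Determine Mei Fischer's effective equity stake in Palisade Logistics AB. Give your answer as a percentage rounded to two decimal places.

Mei reaches Palisade along 3 paths.
Via Lumen: 88% × 70% = 61.6%.
Via Tessera: 55% × 30% = 16.5%.
Via Juniper → Tessera: 60% × 15% × 30% = 2.7%.
Total: 61.6% + 16.5% + 2.7% = 80.8%.
Rounded: 80.80%.

80.80%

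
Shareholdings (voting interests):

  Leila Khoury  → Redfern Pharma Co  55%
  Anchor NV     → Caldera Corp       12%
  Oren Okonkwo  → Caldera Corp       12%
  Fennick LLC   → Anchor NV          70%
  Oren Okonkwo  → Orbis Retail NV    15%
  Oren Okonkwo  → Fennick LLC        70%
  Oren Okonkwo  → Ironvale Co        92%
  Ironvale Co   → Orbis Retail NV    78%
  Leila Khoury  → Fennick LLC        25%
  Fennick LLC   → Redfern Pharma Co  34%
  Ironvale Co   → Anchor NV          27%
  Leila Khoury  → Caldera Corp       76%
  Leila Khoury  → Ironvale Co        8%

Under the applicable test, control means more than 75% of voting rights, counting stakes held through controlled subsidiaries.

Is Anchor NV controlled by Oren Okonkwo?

No

Oren holds 92% of Ironvale, so Oren controls Ironvale.
Ironvale and Oren together hold 78% + 15% = 93% of Orbis, so Oren controls Orbis.
In Anchor, Oren's side holds only 27%, not > 75%.
So Oren does not control Anchor.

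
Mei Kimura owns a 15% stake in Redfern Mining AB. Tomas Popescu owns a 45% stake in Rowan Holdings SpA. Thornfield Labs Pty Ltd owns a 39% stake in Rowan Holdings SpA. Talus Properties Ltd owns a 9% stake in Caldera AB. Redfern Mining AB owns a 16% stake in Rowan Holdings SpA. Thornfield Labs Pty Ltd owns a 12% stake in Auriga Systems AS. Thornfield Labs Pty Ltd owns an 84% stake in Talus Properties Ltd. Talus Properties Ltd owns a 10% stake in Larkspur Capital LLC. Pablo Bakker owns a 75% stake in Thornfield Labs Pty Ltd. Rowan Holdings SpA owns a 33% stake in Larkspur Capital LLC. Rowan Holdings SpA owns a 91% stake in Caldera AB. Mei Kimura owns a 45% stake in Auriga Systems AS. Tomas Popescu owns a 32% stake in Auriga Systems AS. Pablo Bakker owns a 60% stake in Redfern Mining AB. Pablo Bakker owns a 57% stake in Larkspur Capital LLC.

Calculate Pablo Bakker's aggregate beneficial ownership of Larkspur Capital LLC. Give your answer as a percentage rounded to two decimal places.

Pablo reaches Larkspur along 4 paths.
Via Thornfield → Talus: 75% × 84% × 10% = 6.3%.
Via Redfern → Rowan: 60% × 16% × 33% = 3.168%.
Via Thornfield → Rowan: 75% × 39% × 33% = 9.6525%.
Direct stake: 57% = 57%.
Total: 6.3% + 3.168% + 9.6525% + 57% = 76.1205%.
Rounded: 76.12%.

76.12%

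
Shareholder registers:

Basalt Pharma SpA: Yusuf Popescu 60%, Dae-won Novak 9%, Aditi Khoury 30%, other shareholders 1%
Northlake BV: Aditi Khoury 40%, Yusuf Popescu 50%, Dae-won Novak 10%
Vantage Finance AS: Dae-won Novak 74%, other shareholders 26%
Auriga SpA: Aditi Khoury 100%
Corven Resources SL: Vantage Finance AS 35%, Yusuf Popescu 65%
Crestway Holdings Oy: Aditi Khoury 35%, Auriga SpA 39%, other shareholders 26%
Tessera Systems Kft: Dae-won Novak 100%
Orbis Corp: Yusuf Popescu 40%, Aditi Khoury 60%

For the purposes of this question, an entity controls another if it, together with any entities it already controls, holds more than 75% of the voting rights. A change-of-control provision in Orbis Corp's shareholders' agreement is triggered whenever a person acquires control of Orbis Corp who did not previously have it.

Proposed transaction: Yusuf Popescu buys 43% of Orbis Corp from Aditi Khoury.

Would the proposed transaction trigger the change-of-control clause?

The purchase adds only to Yusuf's holdings (Aditi's stake shrinks), so Yusuf is the only person who could newly come to control Orbis.
Yusuf's largest direct stake is 65% in Corven, which does not meet the threshold, so Yusuf controls no company.
In Orbis, Yusuf's side holds only 40%, not > 75%.
So before the transaction, Yusuf does not control Orbis.
After the purchase, Yusuf's direct stake in Orbis rises to 40% + 43% = 83%, and Aditi's stake falls to 17%.
Yusuf holds 83% of Orbis, so Yusuf controls Orbis.
Yusuf did not control Orbis before and does after, so the clause is triggered.

Yes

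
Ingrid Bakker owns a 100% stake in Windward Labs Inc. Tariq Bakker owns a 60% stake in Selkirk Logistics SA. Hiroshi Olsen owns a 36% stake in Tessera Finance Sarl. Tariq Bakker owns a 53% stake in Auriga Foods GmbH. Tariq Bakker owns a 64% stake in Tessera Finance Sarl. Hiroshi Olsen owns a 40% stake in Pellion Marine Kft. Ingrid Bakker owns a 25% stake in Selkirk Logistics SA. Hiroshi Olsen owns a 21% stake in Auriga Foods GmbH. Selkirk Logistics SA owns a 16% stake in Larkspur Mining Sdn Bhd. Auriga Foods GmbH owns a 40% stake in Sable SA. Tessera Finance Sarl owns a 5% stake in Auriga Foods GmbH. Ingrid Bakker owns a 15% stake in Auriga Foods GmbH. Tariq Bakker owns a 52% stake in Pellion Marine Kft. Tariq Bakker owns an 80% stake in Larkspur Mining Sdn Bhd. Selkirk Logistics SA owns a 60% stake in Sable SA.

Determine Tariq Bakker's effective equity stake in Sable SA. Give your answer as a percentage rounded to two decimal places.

58.48%

Tariq reaches Sable along 3 paths.
Via Selkirk: 60% × 60% = 36%.
Via Tessera → Auriga: 64% × 5% × 40% = 1.28%.
Via Auriga: 53% × 40% = 21.2%.
Total: 36% + 1.28% + 21.2% = 58.48%.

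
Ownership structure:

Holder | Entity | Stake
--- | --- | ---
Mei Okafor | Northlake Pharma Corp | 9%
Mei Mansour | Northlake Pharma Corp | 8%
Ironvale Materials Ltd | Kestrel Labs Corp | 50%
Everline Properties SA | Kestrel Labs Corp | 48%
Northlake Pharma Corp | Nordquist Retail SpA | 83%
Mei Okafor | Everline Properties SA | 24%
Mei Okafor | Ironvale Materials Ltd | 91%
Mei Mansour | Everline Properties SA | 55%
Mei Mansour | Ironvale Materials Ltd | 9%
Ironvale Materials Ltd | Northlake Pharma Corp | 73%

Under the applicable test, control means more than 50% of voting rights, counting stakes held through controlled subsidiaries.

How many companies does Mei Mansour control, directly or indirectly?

Mei Mansour holds 55% of Everline, so Mei Mansour controls Everline.
No other company's threshold is met.
Mei Mansour controls 1 company.

1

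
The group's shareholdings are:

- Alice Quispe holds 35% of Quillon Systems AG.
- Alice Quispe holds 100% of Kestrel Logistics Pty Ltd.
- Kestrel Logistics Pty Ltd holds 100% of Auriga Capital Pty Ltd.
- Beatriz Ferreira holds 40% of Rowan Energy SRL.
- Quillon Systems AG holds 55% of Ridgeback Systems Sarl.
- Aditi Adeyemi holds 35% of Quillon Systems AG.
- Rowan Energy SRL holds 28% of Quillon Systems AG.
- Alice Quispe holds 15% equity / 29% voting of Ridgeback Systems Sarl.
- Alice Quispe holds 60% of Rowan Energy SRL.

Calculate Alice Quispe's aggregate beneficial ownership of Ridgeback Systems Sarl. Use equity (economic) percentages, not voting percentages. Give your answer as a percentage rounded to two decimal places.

43.49%

Alice reaches Ridgeback along 3 paths.
Via Quillon: 35% × 55% = 19.25%.
Via Rowan → Quillon: 60% × 28% × 55% = 9.24%.
Direct stake: 15% = 15%.
Total: 19.25% + 9.24% + 15% = 43.49%.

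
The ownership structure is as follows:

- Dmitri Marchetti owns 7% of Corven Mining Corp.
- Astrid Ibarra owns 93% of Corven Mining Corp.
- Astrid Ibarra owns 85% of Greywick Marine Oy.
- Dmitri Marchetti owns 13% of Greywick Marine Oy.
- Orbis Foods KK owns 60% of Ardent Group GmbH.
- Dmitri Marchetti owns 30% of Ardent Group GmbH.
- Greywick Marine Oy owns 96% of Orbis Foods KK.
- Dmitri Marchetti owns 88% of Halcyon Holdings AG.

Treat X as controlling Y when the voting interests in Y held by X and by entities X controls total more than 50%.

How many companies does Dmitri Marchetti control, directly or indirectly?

Dmitri holds 88% of Halcyon, so Dmitri controls Halcyon.
No other company's threshold is met.
Dmitri controls 1 company.

1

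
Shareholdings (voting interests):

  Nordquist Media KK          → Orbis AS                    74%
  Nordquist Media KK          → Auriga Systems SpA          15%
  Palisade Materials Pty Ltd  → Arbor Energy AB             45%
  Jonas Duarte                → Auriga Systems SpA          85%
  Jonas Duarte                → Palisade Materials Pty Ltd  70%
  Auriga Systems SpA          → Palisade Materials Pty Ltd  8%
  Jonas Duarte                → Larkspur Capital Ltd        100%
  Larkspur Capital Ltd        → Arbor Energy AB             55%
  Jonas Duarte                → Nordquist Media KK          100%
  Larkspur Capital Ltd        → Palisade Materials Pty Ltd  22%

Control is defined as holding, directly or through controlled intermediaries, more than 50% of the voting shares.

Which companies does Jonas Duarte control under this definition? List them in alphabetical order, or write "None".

Arbor Energy AB, Auriga Systems SpA, Larkspur Capital Ltd, Nordquist Media KK, Orbis AS, Palisade Materials Pty Ltd

Jonas holds 100% of Nordquist, so Jonas controls Nordquist.
Jonas holds 100% of Larkspur, so Jonas controls Larkspur.
Jonas and Nordquist together hold 85% + 15% = 100% of Auriga, so Jonas controls Auriga.
Auriga and Larkspur and Jonas together hold 8% + 22% + 70% = 100% of Palisade, so Jonas controls Palisade.
Nordquist holds 74% of Orbis, so Jonas controls Orbis.
Larkspur and Palisade together hold 55% + 45% = 100% of Arbor, so Jonas controls Arbor.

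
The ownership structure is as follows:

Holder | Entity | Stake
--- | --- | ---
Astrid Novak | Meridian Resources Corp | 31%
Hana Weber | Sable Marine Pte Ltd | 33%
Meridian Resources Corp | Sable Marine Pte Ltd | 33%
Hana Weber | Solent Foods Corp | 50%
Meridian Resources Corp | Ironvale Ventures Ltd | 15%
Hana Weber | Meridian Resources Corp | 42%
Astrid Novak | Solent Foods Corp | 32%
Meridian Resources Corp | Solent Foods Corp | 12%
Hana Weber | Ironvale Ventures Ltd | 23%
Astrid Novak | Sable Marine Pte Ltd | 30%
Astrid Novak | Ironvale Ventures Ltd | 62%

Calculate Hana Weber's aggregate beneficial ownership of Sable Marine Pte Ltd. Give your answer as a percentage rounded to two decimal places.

Hana reaches Sable along 2 paths.
Via Meridian: 42% × 33% = 13.86%.
Direct stake: 33% = 33%.
Total: 13.86% + 33% = 46.86%.

46.86%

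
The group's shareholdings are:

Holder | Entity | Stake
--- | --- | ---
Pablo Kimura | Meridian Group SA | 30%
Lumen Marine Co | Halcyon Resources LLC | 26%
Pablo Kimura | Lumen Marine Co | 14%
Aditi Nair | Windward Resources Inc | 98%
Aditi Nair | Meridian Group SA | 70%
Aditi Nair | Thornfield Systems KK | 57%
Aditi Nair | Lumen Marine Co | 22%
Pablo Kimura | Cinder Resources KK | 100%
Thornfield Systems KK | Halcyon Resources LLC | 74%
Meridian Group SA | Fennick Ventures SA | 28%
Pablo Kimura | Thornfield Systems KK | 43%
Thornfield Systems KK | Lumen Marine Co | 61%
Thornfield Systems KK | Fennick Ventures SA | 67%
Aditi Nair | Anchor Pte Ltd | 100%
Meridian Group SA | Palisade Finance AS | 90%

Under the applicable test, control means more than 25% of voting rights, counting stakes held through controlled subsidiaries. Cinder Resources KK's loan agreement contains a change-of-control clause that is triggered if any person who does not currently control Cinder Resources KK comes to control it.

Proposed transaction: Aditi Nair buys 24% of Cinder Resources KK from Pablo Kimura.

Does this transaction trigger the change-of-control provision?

No

The purchase adds only to Aditi's holdings (Pablo's stake shrinks), so Aditi is the only person who could newly come to control Cinder.
Aditi holds 57% of Thornfield, so Aditi controls Thornfield.
Aditi holds 100% of Anchor, so Aditi controls Anchor.
Aditi holds 70% of Meridian, so Aditi controls Meridian.
Meridian holds 90% of Palisade, so Aditi controls Palisade.
Aditi holds 98% of Windward, so Aditi controls Windward.
Thornfield and Aditi together hold 61% + 22% = 83% of Lumen, so Aditi controls Lumen.
Meridian and Thornfield together hold 28% + 67% = 95% of Fennick, so Aditi controls Fennick.
Lumen and Thornfield together hold 26% + 74% = 100% of Halcyon, so Aditi controls Halcyon.
Neither Aditi nor any entity Aditi controls holds any voting interest in Cinder.
So before the transaction, Aditi does not control Cinder.
After the purchase, Aditi holds 24% of Cinder directly, and Pablo's stake falls to 76%.
After the transaction, Aditi's side holds 24% of Cinder, not > 25%, so Aditi still does not control Cinder.
No new person acquires control, so the clause is not triggered.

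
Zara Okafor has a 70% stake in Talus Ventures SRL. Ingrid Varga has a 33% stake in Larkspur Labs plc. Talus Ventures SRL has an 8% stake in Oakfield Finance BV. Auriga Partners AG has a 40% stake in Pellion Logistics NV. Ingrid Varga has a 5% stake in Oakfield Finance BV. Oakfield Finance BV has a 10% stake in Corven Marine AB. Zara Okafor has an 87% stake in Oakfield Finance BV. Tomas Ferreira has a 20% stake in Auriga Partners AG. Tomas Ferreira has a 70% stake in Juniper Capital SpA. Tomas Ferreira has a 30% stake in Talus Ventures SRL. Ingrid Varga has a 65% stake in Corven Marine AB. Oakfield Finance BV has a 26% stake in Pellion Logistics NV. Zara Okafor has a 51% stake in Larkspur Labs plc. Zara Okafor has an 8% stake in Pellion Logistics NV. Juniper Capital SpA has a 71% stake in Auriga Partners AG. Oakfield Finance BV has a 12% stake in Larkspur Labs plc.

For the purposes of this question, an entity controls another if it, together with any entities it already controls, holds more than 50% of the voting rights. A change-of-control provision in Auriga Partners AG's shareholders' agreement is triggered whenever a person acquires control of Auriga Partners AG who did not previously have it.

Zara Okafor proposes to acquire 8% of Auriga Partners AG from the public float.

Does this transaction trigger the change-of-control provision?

The purchase changes only Zara's holdings, so Zara is the only person who could newly come to control Auriga.
Zara holds 70% of Talus, so Zara controls Talus.
Zara and Talus together hold 87% + 8% = 95% of Oakfield, so Zara controls Oakfield.
Zara and Oakfield together hold 51% + 12% = 63% of Larkspur, so Zara controls Larkspur.
Neither Zara nor any entity Zara controls holds any voting interest in Auriga.
So before the transaction, Zara does not control Auriga.
After the purchase, Zara holds 8% of Auriga directly.
After the transaction, Zara's side holds 8% of Auriga, not > 50%, so Zara still does not control Auriga.
No new person acquires control, so the clause is not triggered.

No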